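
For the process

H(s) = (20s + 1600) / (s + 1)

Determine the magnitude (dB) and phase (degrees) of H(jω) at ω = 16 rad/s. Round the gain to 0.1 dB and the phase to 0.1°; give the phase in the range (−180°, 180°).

40.2 dB, -75.1°

Substitute s = j16:
Numerator: 20(j16) + 1600 = 1600 + j320
Denominator: (j16) + 1 = 1 + j16
|N| = √(1600² + 320²) ≈ 1631.7, ∠N ≈ 11.31°
|D| = √(1² + 16²) ≈ 16.031, ∠D ≈ 86.42°
|H| = 1631.7 / 16.031 ≈ 101.78
Gain = 20 log₁₀(101.78) ≈ 40.15 dB
∠H = 11.31° − 86.42° = -75.11°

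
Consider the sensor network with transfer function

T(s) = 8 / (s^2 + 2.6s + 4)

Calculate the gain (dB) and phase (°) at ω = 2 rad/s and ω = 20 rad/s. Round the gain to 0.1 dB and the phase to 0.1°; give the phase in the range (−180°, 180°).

At s = jω = j2:
quadratic: (j2)² + 2.6·j2 + 4 = 0 + j5.2 → |·| ≈ 5.2, ∠ ≈ 90.00°
|T| = 8 / 5.2 ≈ 1.5385
Gain = 20 log₁₀(1.5385) ≈ 3.74 dB
∠T = 0.00° − 90.00° = -90.00°

At s = jω = j20:
quadratic: (j20)² + 2.6·j20 + 4 = -396 + j52 → |·| ≈ 399.4, ∠ ≈ 172.52°
|T| = 8 / 399.4 ≈ 0.02003
Gain = 20 log₁₀(0.02003) ≈ -33.97 dB
∠T = 0.00° − 172.52° = -172.52°

ω = 2: 3.7 dB, -90.0°; ω = 20: -34.0 dB, -172.5°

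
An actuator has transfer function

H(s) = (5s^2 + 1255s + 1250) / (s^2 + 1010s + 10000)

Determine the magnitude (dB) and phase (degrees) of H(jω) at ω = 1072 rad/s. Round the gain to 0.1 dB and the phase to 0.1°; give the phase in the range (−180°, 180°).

11.5 dB, 30.4°

Substitute s = j1072:
Numerator: 5(j1072)^2 + 1255(j1072) + 1250 = -5744670 + j1345360
Denominator: (j1072)^2 + 1010(j1072) + 10000 = -1139184 + j1082720
|N| = √(5744670² + 1345360²) ≈ 5.9001e+06, ∠N ≈ 166.82°
|D| = √(1139184² + 1082720²) ≈ 1.5716e+06, ∠D ≈ 136.46°
|H| = 5.9001e+06 / 1.5716e+06 ≈ 3.7542
Gain = 20 log₁₀(3.7542) ≈ 11.49 dB
∠H = 166.82° − 136.46° = 30.36°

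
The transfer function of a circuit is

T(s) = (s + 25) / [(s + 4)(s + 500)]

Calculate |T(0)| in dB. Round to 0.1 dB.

T(0) = 1·25 / (4·500) = 0.0125
20 log₁₀(0.0125) ≈ -38.06 dB

-38.1 dB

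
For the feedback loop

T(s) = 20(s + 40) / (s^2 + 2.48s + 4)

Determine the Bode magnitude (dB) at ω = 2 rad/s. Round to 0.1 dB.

At s = jω = j2:
zero (s+40): 40 + j2 → |·| = √(40²+2²) = √1604 ≈ 40.05, ∠ = arctan(2/40) ≈ 2.86°
quadratic: (j2)² + 2.48·j2 + 4 = 0 + j4.96 → |·| ≈ 4.96, ∠ ≈ 90.00°
|T| = 20 · 40.05 / 4.96 ≈ 161.49
Gain = 20 log₁₀(161.49) ≈ 44.16 dB

44.2 dB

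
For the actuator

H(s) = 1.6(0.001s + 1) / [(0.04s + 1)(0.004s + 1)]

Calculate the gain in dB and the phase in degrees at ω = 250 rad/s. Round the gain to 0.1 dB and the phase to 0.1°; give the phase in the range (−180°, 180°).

At ω = 250 rad/s:
zero (1 + j250·0.001) = 1 + j0.25 → |·| ≈ 1.0308, ∠ ≈ 14.04°
pole (1 + j250·0.04) = 1 + j10 → |·| ≈ 10.05, ∠ ≈ 84.29°
pole (1 + j250·0.004) = 1 + j1 → |·| ≈ 1.4142, ∠ ≈ 45.00°
|H| = 1.6 · 1.0308 / (10.05 · 1.4142) ≈ 0.11604
Gain = 20 log₁₀(0.11604) ≈ -18.71 dB
∠H = (14.04°) − (84.29° + 45.00°) = -115.25°

-18.7 dB, -115.3°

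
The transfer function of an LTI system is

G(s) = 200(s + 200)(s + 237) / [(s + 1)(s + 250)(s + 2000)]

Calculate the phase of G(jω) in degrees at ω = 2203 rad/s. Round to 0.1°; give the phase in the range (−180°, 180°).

-52.6°

At s = jω = j2203:
zero (s+200): 200 + j2203 → |·| = √(200²+2203²) = √4893209 ≈ 2212.1, ∠ = arctan(2203/200) ≈ 84.81°
zero (s+237): 237 + j2203 → |·| = √(237²+2203²) = √4909378 ≈ 2215.7, ∠ = arctan(2203/237) ≈ 83.86°
pole (s+1): 1 + j2203 → |·| = √(1²+2203²) = √4853210 ≈ 2203, ∠ = arctan(2203/1) ≈ 89.97°
pole (s+250): 250 + j2203 → |·| = √(250²+2203²) = √4915709 ≈ 2217.1, ∠ = arctan(2203/250) ≈ 83.53°
pole (s+2000): 2000 + j2203 → |·| = √(2000²+2203²) = √8853209 ≈ 2975.4, ∠ = arctan(2203/2000) ≈ 47.77°
∠G = 168.67° − 221.27° = -52.60°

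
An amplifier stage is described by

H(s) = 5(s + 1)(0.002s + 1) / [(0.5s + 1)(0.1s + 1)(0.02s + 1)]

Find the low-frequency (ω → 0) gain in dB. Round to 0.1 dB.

H(0) = 5 · 1 / 1 = 5
20 log₁₀(5) ≈ 13.98 dB

14.0 dB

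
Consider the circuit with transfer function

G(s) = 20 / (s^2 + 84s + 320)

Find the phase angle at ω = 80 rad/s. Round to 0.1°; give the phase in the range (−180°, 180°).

Substitute s = j80:
Numerator: 20 = 20 + j0
Denominator: (j80)^2 + 84(j80) + 320 = -6080 + j6720
|N| = √(20² + 0²) ≈ 20, ∠N ≈ 0.00°
|D| = √(6080² + 6720²) ≈ 9062.3, ∠D ≈ 132.14°
∠G = 0.00° − 132.14° = -132.14°

-132.1°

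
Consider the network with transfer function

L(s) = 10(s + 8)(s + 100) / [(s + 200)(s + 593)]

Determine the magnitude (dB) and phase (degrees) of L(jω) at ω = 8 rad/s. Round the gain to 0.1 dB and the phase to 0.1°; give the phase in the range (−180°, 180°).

At s = jω = j8:
zero (s+8): 8 + j8 → |·| = √(8²+8²) = √128 ≈ 11.314, ∠ = arctan(8/8) ≈ 45.00°
zero (s+100): 100 + j8 → |·| = √(100²+8²) = √10064 ≈ 100.32, ∠ = arctan(8/100) ≈ 4.57°
pole (s+200): 200 + j8 → |·| = √(200²+8²) = √40064 ≈ 200.16, ∠ = arctan(8/200) ≈ 2.29°
pole (s+593): 593 + j8 → |·| = √(593²+8²) = √351713 ≈ 593.05, ∠ = arctan(8/593) ≈ 0.77°
|L| = 10 · 1135 / 1.187e+05 ≈ 0.095619
Gain = 20 log₁₀(0.095619) ≈ -20.39 dB
∠L = 49.57° − 3.06° = 46.51°

-20.4 dB, 46.5°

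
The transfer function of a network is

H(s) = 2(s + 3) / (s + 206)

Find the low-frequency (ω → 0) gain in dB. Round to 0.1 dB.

H(0) = 2·3 / (206) ≈ 0.029126
20 log₁₀(0.029126) ≈ -30.71 dB

-30.7 dB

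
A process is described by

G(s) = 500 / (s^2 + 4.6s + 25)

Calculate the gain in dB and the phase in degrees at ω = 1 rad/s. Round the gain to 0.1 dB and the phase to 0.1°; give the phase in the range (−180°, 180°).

At s = jω = j1:
quadratic: (j1)² + 4.6·j1 + 25 = 24 + j4.6 → |·| ≈ 24.437, ∠ ≈ 10.85°
|G| = 500 / 24.437 ≈ 20.461
Gain = 20 log₁₀(20.461) ≈ 26.22 dB
∠G = 0.00° − 10.85° = -10.85°

26.2 dB, -10.9°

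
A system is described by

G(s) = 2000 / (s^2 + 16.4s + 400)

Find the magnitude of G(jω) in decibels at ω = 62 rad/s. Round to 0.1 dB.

At s = jω = j62:
quadratic: (j62)² + 16.4·j62 + 400 = -3444 + j1016.8 → |·| ≈ 3591, ∠ ≈ 163.55°
|G| = 2000 / 3591 ≈ 0.55695
Gain = 20 log₁₀(0.55695) ≈ -5.08 dB

-5.1 dB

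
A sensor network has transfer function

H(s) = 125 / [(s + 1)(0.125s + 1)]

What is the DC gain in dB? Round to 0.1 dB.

41.9 dB

H(0) = 125 · 1 / 1 = 125
20 log₁₀(125) ≈ 41.94 dB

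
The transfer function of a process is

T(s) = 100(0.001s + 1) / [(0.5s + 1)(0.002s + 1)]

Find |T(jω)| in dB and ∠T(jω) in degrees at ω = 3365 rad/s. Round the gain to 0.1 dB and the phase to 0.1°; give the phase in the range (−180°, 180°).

At ω = 3365 rad/s:
zero (1 + j3365·0.001) = 1 + j3.365 → |·| ≈ 3.5104, ∠ ≈ 73.45°
pole (1 + j3365·0.5) = 1 + j1682.5 → |·| ≈ 1682.5, ∠ ≈ 89.97°
pole (1 + j3365·0.002) = 1 + j6.73 → |·| ≈ 6.8039, ∠ ≈ 81.55°
|T| = 100 · 3.5104 / (1682.5 · 6.8039) ≈ 0.030665
Gain = 20 log₁₀(0.030665) ≈ -30.27 dB
∠T = (73.45°) − (89.97° + 81.55°) = -98.07°

-30.3 dB, -98.1°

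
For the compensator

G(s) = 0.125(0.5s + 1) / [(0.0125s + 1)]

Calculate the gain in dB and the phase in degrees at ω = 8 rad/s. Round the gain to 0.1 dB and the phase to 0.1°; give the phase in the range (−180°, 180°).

At ω = 8 rad/s:
zero (1 + j8·0.5) = 1 + j4 → |·| ≈ 4.1231, ∠ ≈ 75.96°
pole (1 + j8·0.0125) = 1 + j0.1 → |·| ≈ 1.005, ∠ ≈ 5.71°
|G| = 0.125 · 4.1231 / (1.005) ≈ 0.51282
Gain = 20 log₁₀(0.51282) ≈ -5.80 dB
∠G = (75.96°) − (5.71°) = 70.25°

-5.8 dB, 70.3°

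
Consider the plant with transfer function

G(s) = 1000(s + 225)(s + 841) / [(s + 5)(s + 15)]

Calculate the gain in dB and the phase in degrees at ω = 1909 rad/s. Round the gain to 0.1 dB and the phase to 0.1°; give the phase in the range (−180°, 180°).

At s = jω = j1909:
zero (s+225): 225 + j1909 → |·| = √(225²+1909²) = √3694906 ≈ 1922.2, ∠ = arctan(1909/225) ≈ 83.28°
zero (s+841): 841 + j1909 → |·| = √(841²+1909²) = √4351562 ≈ 2086, ∠ = arctan(1909/841) ≈ 66.22°
pole (s+5): 5 + j1909 → |·| = √(5²+1909²) = √3644306 ≈ 1909, ∠ = arctan(1909/5) ≈ 89.85°
pole (s+15): 15 + j1909 → |·| = √(15²+1909²) = √3644506 ≈ 1909.1, ∠ = arctan(1909/15) ≈ 89.55°
|G| = 1000 · 4.0097e+06 / 3.6445e+06 ≈ 1100.2
Gain = 20 log₁₀(1100.2) ≈ 60.83 dB
∠G = 149.50° − 179.40° = -29.90°

60.8 dB, -29.9°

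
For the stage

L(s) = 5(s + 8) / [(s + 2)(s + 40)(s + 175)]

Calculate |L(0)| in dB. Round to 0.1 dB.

L(0) = 5·8 / (2·40·175) ≈ 0.0028571
20 log₁₀(0.0028571) ≈ -50.88 dB

-50.9 dB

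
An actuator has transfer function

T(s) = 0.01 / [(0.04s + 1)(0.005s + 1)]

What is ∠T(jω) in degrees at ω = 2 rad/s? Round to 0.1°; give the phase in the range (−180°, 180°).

-5.1°

At ω = 2 rad/s:
pole (1 + j2·0.04) = 1 + j0.08 → |·| ≈ 1.0032, ∠ ≈ 4.57°
pole (1 + j2·0.005) = 1 + j0.01 → |·| ≈ 1, ∠ ≈ 0.57°
∠T = (0°) − (4.57° + 0.57°) = -5.14°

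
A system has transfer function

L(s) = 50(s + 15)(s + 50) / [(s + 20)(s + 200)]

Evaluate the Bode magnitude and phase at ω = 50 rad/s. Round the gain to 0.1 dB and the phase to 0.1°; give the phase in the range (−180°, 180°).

24.4 dB, 36.1°

At s = jω = j50:
zero (s+15): 15 + j50 → |·| = √(15²+50²) = √2725 ≈ 52.202, ∠ = arctan(50/15) ≈ 73.30°
zero (s+50): 50 + j50 → |·| = √(50²+50²) = √5000 ≈ 70.711, ∠ = arctan(50/50) ≈ 45.00°
pole (s+20): 20 + j50 → |·| = √(20²+50²) = √2900 ≈ 53.852, ∠ = arctan(50/20) ≈ 68.20°
pole (s+200): 200 + j50 → |·| = √(200²+50²) = √42500 ≈ 206.16, ∠ = arctan(50/200) ≈ 14.04°
|L| = 50 · 3691.3 / 11102 ≈ 16.624
Gain = 20 log₁₀(16.624) ≈ 24.41 dB
∠L = 118.30° − 82.24° = 36.06°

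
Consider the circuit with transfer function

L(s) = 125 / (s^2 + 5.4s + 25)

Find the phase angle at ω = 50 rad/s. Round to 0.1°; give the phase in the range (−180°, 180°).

-173.8°

At s = jω = j50:
quadratic: (j50)² + 5.4·j50 + 25 = -2475 + j270 → |·| ≈ 2489.7, ∠ ≈ 173.77°
∠L = 0.00° − 173.77° = -173.77°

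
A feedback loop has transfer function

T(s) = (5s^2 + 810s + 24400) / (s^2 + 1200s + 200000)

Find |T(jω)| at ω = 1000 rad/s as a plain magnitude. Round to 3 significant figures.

3.50

Substitute s = j1000:
Numerator: 5(j1000)^2 + 810(j1000) + 24400 = -4975600 + j810000
Denominator: (j1000)^2 + 1200(j1000) + 200000 = -800000 + j1200000
|N| = √(4975600² + 810000²) ≈ 5.0411e+06, ∠N ≈ 170.75°
|D| = √(800000² + 1200000²) ≈ 1.4422e+06, ∠D ≈ 123.69°
|T| = 5.0411e+06 / 1.4422e+06 ≈ 3.4954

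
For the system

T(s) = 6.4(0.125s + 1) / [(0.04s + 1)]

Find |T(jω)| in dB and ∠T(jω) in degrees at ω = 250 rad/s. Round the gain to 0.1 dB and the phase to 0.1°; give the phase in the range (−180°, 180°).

26.0 dB, 3.9°

At ω = 250 rad/s:
zero (1 + j250·0.125) = 1 + j31.25 → |·| ≈ 31.266, ∠ ≈ 88.17°
pole (1 + j250·0.04) = 1 + j10 → |·| ≈ 10.05, ∠ ≈ 84.29°
|T| = 6.4 · 31.266 / (10.05) ≈ 19.911
Gain = 20 log₁₀(19.911) ≈ 25.98 dB
∠T = (88.17°) − (84.29°) = 3.88°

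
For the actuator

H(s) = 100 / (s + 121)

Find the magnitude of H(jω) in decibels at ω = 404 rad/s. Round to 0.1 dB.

Substitute s = j404:
Numerator: 100 = 100 + j0
Denominator: (j404) + 121 = 121 + j404
|N| = √(100² + 0²) ≈ 100, ∠N ≈ 0.00°
|D| = √(121² + 404²) ≈ 421.73, ∠D ≈ 73.33°
|H| = 100 / 421.73 ≈ 0.23712
Gain = 20 log₁₀(0.23712) ≈ -12.50 dB

-12.5 dB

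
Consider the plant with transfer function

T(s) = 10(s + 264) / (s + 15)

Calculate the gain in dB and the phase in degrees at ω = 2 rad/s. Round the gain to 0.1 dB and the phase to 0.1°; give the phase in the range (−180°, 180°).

At s = jω = j2:
zero (s+264): 264 + j2 → |·| = √(264²+2²) = √69700 ≈ 264.01, ∠ = arctan(2/264) ≈ 0.43°
pole (s+15): 15 + j2 → |·| = √(15²+2²) = √229 ≈ 15.133, ∠ = arctan(2/15) ≈ 7.59°
|T| = 10 · 264.01 / 15.133 ≈ 174.46
Gain = 20 log₁₀(174.46) ≈ 44.83 dB
∠T = 0.43° − 7.59° = -7.16°

44.8 dB, -7.2°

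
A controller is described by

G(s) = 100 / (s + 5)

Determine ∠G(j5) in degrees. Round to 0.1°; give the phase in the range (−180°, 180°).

Substitute s = j5:
Numerator: 100 = 100 + j0
Denominator: (j5) + 5 = 5 + j5
|N| = √(100² + 0²) ≈ 100, ∠N ≈ 0.00°
|D| = √(5² + 5²) ≈ 7.0711, ∠D ≈ 45.00°
∠G = 0.00° − 45.00° = -45.00°

-45.0°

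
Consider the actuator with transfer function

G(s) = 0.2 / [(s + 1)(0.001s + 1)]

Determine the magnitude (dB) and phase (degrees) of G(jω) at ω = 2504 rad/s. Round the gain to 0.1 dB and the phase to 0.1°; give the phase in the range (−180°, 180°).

At ω = 2504 rad/s:
pole (1 + j2504·1) = 1 + j2504 → |·| ≈ 2504, ∠ ≈ 89.98°
pole (1 + j2504·0.001) = 1 + j2.504 → |·| ≈ 2.6963, ∠ ≈ 68.23°
|G| = 0.2 · 1 / (2504 · 2.6963) ≈ 2.9623e-05
Gain = 20 log₁₀(2.9623e-05) ≈ -90.57 dB
∠G = (0°) − (89.98° + 68.23°) = -158.21°

-90.6 dB, -158.2°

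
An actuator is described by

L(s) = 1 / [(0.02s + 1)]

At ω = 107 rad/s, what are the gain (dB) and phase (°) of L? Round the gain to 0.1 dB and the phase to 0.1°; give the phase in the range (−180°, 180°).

-7.5 dB, -65.0°

At ω = 107 rad/s:
pole (1 + j107·0.02) = 1 + j2.14 → |·| ≈ 2.3621, ∠ ≈ 64.95°
|L| = 1 · 1 / (2.3621) ≈ 0.42335
Gain = 20 log₁₀(0.42335) ≈ -7.47 dB
∠L = (0°) − (64.95°) = -64.95°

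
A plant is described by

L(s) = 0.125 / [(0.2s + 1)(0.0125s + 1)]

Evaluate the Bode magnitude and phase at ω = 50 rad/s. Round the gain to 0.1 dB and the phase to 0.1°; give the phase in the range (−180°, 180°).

-39.5 dB, -116.3°

At ω = 50 rad/s:
pole (1 + j50·0.2) = 1 + j10 → |·| ≈ 10.05, ∠ ≈ 84.29°
pole (1 + j50·0.0125) = 1 + j0.625 → |·| ≈ 1.1792, ∠ ≈ 32.01°
|L| = 0.125 · 1 / (10.05 · 1.1792) ≈ 0.010548
Gain = 20 log₁₀(0.010548) ≈ -39.54 dB
∠L = (0°) − (84.29° + 32.01°) = -116.30°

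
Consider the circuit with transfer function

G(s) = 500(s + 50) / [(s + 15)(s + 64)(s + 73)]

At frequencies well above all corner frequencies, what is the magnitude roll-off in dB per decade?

-40 dB/decade

Each pole contributes −20 dB/decade at high frequency; each zero contributes +20 dB/decade.
Net: 1 zero(s) − 3 pole(s) → -40 dB/decade.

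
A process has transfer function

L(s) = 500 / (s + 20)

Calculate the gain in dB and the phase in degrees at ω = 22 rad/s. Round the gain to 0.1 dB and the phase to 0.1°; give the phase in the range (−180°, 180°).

24.5 dB, -47.7°

Substitute s = j22:
Numerator: 500 = 500 + j0
Denominator: (j22) + 20 = 20 + j22
|N| = √(500² + 0²) ≈ 500, ∠N ≈ 0.00°
|D| = √(20² + 22²) ≈ 29.732, ∠D ≈ 47.73°
|L| = 500 / 29.732 ≈ 16.817
Gain = 20 log₁₀(16.817) ≈ 24.51 dB
∠L = 0.00° − 47.73° = -47.73°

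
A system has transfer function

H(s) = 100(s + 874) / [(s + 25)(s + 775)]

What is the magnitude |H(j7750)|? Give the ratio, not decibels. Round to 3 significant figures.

0.0129

At s = jω = j7750:
zero (s+874): 874 + j7750 → |·| = √(874²+7750²) = √60826376 ≈ 7799.1, ∠ = arctan(7750/874) ≈ 83.57°
pole (s+25): 25 + j7750 → |·| = √(25²+7750²) = √60063125 ≈ 7750, ∠ = arctan(7750/25) ≈ 89.82°
pole (s+775): 775 + j7750 → |·| = √(775²+7750²) = √60663125 ≈ 7788.7, ∠ = arctan(7750/775) ≈ 84.29°
|H| = 100 · 7799.1 / 6.0362e+07 ≈ 0.012921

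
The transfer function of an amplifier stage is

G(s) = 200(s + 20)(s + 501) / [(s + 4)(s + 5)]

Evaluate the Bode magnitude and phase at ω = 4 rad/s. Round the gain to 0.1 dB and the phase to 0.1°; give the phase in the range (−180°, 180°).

95.0 dB, -71.9°

At s = jω = j4:
zero (s+20): 20 + j4 → |·| = √(20²+4²) = √416 ≈ 20.396, ∠ = arctan(4/20) ≈ 11.31°
zero (s+501): 501 + j4 → |·| = √(501²+4²) = √251017 ≈ 501.02, ∠ = arctan(4/501) ≈ 0.46°
pole (s+4): 4 + j4 → |·| = √(4²+4²) = √32 ≈ 5.6569, ∠ = arctan(4/4) ≈ 45.00°
pole (s+5): 5 + j4 → |·| = √(5²+4²) = √41 ≈ 6.4031, ∠ = arctan(4/5) ≈ 38.66°
|G| = 200 · 10219 / 36.222 ≈ 56424
Gain = 20 log₁₀(56424) ≈ 95.03 dB
∠G = 11.77° − 83.66° = -71.89°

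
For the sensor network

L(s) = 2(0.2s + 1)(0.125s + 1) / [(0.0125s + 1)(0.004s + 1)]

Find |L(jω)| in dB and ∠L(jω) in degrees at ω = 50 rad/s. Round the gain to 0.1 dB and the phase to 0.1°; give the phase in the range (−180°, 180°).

At ω = 50 rad/s:
zero (1 + j50·0.2) = 1 + j10 → |·| ≈ 10.05, ∠ ≈ 84.29°
zero (1 + j50·0.125) = 1 + j6.25 → |·| ≈ 6.3295, ∠ ≈ 80.91°
pole (1 + j50·0.0125) = 1 + j0.625 → |·| ≈ 1.1792, ∠ ≈ 32.01°
pole (1 + j50·0.004) = 1 + j0.2 → |·| ≈ 1.0198, ∠ ≈ 11.31°
|L| = 2 · 10.05 · 6.3295 / (1.1792 · 1.0198) ≈ 105.79
Gain = 20 log₁₀(105.79) ≈ 40.49 dB
∠L = (84.29° + 80.91°) − (32.01° + 11.31°) = 121.88°

40.5 dB, 121.9°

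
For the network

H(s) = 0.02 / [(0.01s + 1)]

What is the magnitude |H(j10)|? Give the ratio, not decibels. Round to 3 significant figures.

0.0199

At ω = 10 rad/s:
pole (1 + j10·0.01) = 1 + j0.1 → |·| ≈ 1.005, ∠ ≈ 5.71°
|H| = 0.02 · 1 / (1.005) ≈ 0.0199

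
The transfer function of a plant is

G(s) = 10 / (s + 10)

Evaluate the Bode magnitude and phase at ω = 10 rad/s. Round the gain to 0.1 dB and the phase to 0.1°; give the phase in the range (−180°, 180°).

-3.0 dB, -45.0°

Substitute s = j10:
Numerator: 10 = 10 + j0
Denominator: (j10) + 10 = 10 + j10
|N| = √(10² + 0²) ≈ 10, ∠N ≈ 0.00°
|D| = √(10² + 10²) ≈ 14.142, ∠D ≈ 45.00°
|G| = 10 / 14.142 ≈ 0.70711
Gain = 20 log₁₀(0.70711) ≈ -3.01 dB
∠G = 0.00° − 45.00° = -45.00°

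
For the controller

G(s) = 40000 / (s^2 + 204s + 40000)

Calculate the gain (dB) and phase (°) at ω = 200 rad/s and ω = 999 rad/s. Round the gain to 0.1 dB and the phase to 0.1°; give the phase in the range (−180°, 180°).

ω = 200: -0.2 dB, -90.0°; ω = 999: -27.8 dB, -168.0°

At s = jω = j200:
quadratic: (j200)² + 204·j200 + 40000 = 0 + j40800 → |·| ≈ 40800, ∠ ≈ 90.00°
|G| = 40000 / 40800 ≈ 0.98039
Gain = 20 log₁₀(0.98039) ≈ -0.17 dB
∠G = 0.00° − 90.00° = -90.00°

At s = jω = j999:
quadratic: (j999)² + 204·j999 + 40000 = -958001 + j203796 → |·| ≈ 9.7944e+05, ∠ ≈ 167.99°
|G| = 40000 / 9.7944e+05 ≈ 0.04084
Gain = 20 log₁₀(0.04084) ≈ -27.78 dB
∠G = 0.00° − 167.99° = -167.99°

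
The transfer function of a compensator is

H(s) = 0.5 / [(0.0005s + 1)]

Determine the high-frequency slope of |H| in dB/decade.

-20 dB/decade

Each pole contributes −20 dB/decade at high frequency; each zero contributes +20 dB/decade.
Net: 0 zero(s) − 1 pole(s) → -20 dB/decade.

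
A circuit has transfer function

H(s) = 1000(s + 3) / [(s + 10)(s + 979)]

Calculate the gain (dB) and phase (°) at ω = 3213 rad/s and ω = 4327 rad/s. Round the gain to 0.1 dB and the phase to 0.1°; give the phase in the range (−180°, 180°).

ω = 3213: -10.5 dB, -72.9°; ω = 4327: -12.9 dB, -77.2°

At s = jω = j3213:
zero (s+3): 3 + j3213 → |·| = √(3²+3213²) = √10323378 ≈ 3213, ∠ = arctan(3213/3) ≈ 89.95°
pole (s+10): 10 + j3213 → |·| = √(10²+3213²) = √10323469 ≈ 3213, ∠ = arctan(3213/10) ≈ 89.82°
pole (s+979): 979 + j3213 → |·| = √(979²+3213²) = √11281810 ≈ 3358.8, ∠ = arctan(3213/979) ≈ 73.05°
|H| = 1000 · 3213 / 1.0792e+07 ≈ 0.29772
Gain = 20 log₁₀(0.29772) ≈ -10.52 dB
∠H = 89.95° − 162.87° = -72.92°

At s = jω = j4327:
zero (s+3): 3 + j4327 → |·| = √(3²+4327²) = √18722938 ≈ 4327, ∠ = arctan(4327/3) ≈ 89.96°
pole (s+10): 10 + j4327 → |·| = √(10²+4327²) = √18723029 ≈ 4327, ∠ = arctan(4327/10) ≈ 89.87°
pole (s+979): 979 + j4327 → |·| = √(979²+4327²) = √19681370 ≈ 4436.4, ∠ = arctan(4327/979) ≈ 77.25°
|H| = 1000 · 4327 / 1.9196e+07 ≈ 0.22541
Gain = 20 log₁₀(0.22541) ≈ -12.94 dB
∠H = 89.96° − 167.12° = -77.16°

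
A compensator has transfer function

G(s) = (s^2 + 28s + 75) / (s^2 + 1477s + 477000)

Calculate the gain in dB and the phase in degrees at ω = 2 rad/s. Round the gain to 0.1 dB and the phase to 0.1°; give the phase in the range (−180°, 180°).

Substitute s = j2:
Numerator: (j2)^2 + 28(j2) + 75 = 71 + j56
Denominator: (j2)^2 + 1477(j2) + 477000 = 476996 + j2954
|N| = √(71² + 56²) ≈ 90.427, ∠N ≈ 38.26°
|D| = √(476996² + 2954²) ≈ 4.7701e+05, ∠D ≈ 0.35°
|G| = 90.427 / 4.7701e+05 ≈ 0.00018957
Gain = 20 log₁₀(0.00018957) ≈ -74.44 dB
∠G = 38.26° − 0.35° = 37.91°

-74.4 dB, 37.9°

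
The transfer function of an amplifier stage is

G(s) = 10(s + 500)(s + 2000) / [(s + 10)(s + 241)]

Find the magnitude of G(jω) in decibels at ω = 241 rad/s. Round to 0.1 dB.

42.7 dB

At s = jω = j241:
zero (s+500): 500 + j241 → |·| = √(500²+241²) = √308081 ≈ 555.05, ∠ = arctan(241/500) ≈ 25.73°
zero (s+2000): 2000 + j241 → |·| = √(2000²+241²) = √4058081 ≈ 2014.5, ∠ = arctan(241/2000) ≈ 6.87°
pole (s+10): 10 + j241 → |·| = √(10²+241²) = √58181 ≈ 241.21, ∠ = arctan(241/10) ≈ 87.62°
pole (s+241): 241 + j241 → |·| = √(241²+241²) = √116162 ≈ 340.83, ∠ = arctan(241/241) ≈ 45.00°
|G| = 10 · 1.1181e+06 / 82212 ≈ 136
Gain = 20 log₁₀(136) ≈ 42.67 dB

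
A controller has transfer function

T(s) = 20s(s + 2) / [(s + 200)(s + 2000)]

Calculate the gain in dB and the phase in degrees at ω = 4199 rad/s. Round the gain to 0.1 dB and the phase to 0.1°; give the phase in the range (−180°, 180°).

25.1 dB, 28.2°

At s = jω = j4199:
zero (s+2): 2 + j4199 → |·| = √(2²+4199²) = √17631605 ≈ 4199, ∠ = arctan(4199/2) ≈ 89.97°
zero at origin: s = j4199 → |·| = 4199, ∠ = 90.00°
pole (s+200): 200 + j4199 → |·| = √(200²+4199²) = √17671601 ≈ 4203.8, ∠ = arctan(4199/200) ≈ 87.27°
pole (s+2000): 2000 + j4199 → |·| = √(2000²+4199²) = √21631601 ≈ 4651, ∠ = arctan(4199/2000) ≈ 64.53°
|T| = 20 · 1.7632e+07 / 1.9552e+07 ≈ 18.036
Gain = 20 log₁₀(18.036) ≈ 25.12 dB
∠T = 179.97° − 151.80° = 28.17°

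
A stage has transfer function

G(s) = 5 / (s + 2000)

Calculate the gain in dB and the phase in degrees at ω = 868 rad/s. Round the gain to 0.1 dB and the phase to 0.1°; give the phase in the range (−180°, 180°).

At s = jω = j868:
pole (s+2000): 2000 + j868 → |·| = √(2000²+868²) = √4753424 ≈ 2180.2, ∠ = arctan(868/2000) ≈ 23.46°
|G| = 5 / 2180.2 ≈ 0.0022934
Gain = 20 log₁₀(0.0022934) ≈ -52.79 dB
∠G = 0.00° − 23.46° = -23.46°

-52.8 dB, -23.5°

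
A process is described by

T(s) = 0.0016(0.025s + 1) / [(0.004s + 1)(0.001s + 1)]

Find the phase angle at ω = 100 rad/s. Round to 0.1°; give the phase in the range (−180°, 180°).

40.7°

At ω = 100 rad/s:
zero (1 + j100·0.025) = 1 + j2.5 → |·| ≈ 2.6926, ∠ ≈ 68.20°
pole (1 + j100·0.004) = 1 + j0.4 → |·| ≈ 1.077, ∠ ≈ 21.80°
pole (1 + j100·0.001) = 1 + j0.1 → |·| ≈ 1.005, ∠ ≈ 5.71°
∠T = (68.20°) − (21.80° + 5.71°) = 40.69°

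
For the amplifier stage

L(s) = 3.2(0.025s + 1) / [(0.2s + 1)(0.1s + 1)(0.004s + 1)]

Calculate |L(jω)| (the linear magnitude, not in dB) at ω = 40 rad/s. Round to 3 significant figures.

0.134

At ω = 40 rad/s:
zero (1 + j40·0.025) = 1 + j1 → |·| ≈ 1.4142, ∠ ≈ 45.00°
pole (1 + j40·0.2) = 1 + j8 → |·| ≈ 8.0623, ∠ ≈ 82.87°
pole (1 + j40·0.1) = 1 + j4 → |·| ≈ 4.1231, ∠ ≈ 75.96°
pole (1 + j40·0.004) = 1 + j0.16 → |·| ≈ 1.0127, ∠ ≈ 9.09°
|L| = 3.2 · 1.4142 / (8.0623 · 4.1231 · 1.0127) ≈ 0.13443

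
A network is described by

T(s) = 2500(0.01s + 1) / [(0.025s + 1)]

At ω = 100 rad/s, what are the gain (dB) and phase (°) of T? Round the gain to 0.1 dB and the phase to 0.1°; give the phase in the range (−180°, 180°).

62.4 dB, -23.2°

At ω = 100 rad/s:
zero (1 + j100·0.01) = 1 + j1 → |·| ≈ 1.4142, ∠ ≈ 45.00°
pole (1 + j100·0.025) = 1 + j2.5 → |·| ≈ 2.6926, ∠ ≈ 68.20°
|T| = 2500 · 1.4142 / (2.6926) ≈ 1313
Gain = 20 log₁₀(1313) ≈ 62.37 dB
∠T = (45.00°) − (68.20°) = -23.20°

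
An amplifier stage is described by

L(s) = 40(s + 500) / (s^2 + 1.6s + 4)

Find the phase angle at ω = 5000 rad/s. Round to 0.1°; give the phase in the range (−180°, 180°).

-95.7°

At s = jω = j5000:
zero (s+500): 500 + j5000 → |·| = √(500²+5000²) = √25250000 ≈ 5024.9, ∠ = arctan(5000/500) ≈ 84.29°
quadratic: (j5000)² + 1.6·j5000 + 4 = -24999996 + j8000 → |·| ≈ 2.5e+07, ∠ ≈ 179.98°
∠L = 84.29° − 179.98° = -95.69°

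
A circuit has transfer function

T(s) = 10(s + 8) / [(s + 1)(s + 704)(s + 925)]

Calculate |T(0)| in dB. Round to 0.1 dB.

T(0) = 10·8 / (1·704·925) ≈ 0.00012285
20 log₁₀(0.00012285) ≈ -78.21 dB

-78.2 dB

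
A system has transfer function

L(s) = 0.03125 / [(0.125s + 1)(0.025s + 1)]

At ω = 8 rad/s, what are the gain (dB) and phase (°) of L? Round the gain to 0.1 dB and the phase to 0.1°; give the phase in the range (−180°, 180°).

At ω = 8 rad/s:
pole (1 + j8·0.125) = 1 + j1 → |·| ≈ 1.4142, ∠ ≈ 45.00°
pole (1 + j8·0.025) = 1 + j0.2 → |·| ≈ 1.0198, ∠ ≈ 11.31°
|L| = 0.03125 · 1 / (1.4142 · 1.0198) ≈ 0.021668
Gain = 20 log₁₀(0.021668) ≈ -33.28 dB
∠L = (0°) − (45.00° + 11.31°) = -56.31°

-33.3 dB, -56.3°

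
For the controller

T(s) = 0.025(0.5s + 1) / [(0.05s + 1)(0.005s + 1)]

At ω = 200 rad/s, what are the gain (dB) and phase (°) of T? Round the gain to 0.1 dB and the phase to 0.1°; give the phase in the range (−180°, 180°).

-15.1 dB, -39.9°

At ω = 200 rad/s:
zero (1 + j200·0.5) = 1 + j100 → |·| ≈ 100, ∠ ≈ 89.43°
pole (1 + j200·0.05) = 1 + j10 → |·| ≈ 10.05, ∠ ≈ 84.29°
pole (1 + j200·0.005) = 1 + j1 → |·| ≈ 1.4142, ∠ ≈ 45.00°
|T| = 0.025 · 100 / (10.05 · 1.4142) ≈ 0.1759
Gain = 20 log₁₀(0.1759) ≈ -15.09 dB
∠T = (89.43°) − (84.29° + 45.00°) = -39.86°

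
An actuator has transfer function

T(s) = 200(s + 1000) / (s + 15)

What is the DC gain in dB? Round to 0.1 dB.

82.5 dB

T(0) = 200·1000 / (15) ≈ 13333
20 log₁₀(13333) ≈ 82.50 dB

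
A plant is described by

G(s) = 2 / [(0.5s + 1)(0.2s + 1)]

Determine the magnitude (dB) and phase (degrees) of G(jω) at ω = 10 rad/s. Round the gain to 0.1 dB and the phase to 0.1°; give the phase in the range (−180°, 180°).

At ω = 10 rad/s:
pole (1 + j10·0.5) = 1 + j5 → |·| ≈ 5.099, ∠ ≈ 78.69°
pole (1 + j10·0.2) = 1 + j2 → |·| ≈ 2.2361, ∠ ≈ 63.43°
|G| = 2 · 1 / (5.099 · 2.2361) ≈ 0.17541
Gain = 20 log₁₀(0.17541) ≈ -15.12 dB
∠G = (0°) − (78.69° + 63.43°) = -142.12°

-15.1 dB, -142.1°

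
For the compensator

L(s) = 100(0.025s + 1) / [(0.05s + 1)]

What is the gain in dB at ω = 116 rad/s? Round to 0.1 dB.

At ω = 116 rad/s:
zero (1 + j116·0.025) = 1 + j2.9 → |·| ≈ 3.0676, ∠ ≈ 70.97°
pole (1 + j116·0.05) = 1 + j5.8 → |·| ≈ 5.8856, ∠ ≈ 80.22°
|L| = 100 · 3.0676 / (5.8856) ≈ 52.12
Gain = 20 log₁₀(52.12) ≈ 34.34 dB

34.3 dB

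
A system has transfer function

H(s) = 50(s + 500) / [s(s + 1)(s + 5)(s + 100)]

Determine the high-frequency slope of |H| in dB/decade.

-60 dB/decade

Each pole contributes −20 dB/decade at high frequency; each zero contributes +20 dB/decade.
Net: 1 zero(s) − 4 pole(s) → -60 dB/decade.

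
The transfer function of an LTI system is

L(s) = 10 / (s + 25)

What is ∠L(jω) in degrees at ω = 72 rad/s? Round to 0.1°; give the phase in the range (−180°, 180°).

Substitute s = j72:
Numerator: 10 = 10 + j0
Denominator: (j72) + 25 = 25 + j72
|N| = √(10² + 0²) ≈ 10, ∠N ≈ 0.00°
|D| = √(25² + 72²) ≈ 76.217, ∠D ≈ 70.85°
∠L = 0.00° − 70.85° = -70.85°

-70.9°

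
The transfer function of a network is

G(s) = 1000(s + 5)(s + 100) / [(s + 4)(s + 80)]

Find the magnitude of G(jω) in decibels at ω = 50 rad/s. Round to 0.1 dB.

61.5 dB

At s = jω = j50:
zero (s+5): 5 + j50 → |·| = √(5²+50²) = √2525 ≈ 50.249, ∠ = arctan(50/5) ≈ 84.29°
zero (s+100): 100 + j50 → |·| = √(100²+50²) = √12500 ≈ 111.8, ∠ = arctan(50/100) ≈ 26.57°
pole (s+4): 4 + j50 → |·| = √(4²+50²) = √2516 ≈ 50.16, ∠ = arctan(50/4) ≈ 85.43°
pole (s+80): 80 + j50 → |·| = √(80²+50²) = √8900 ≈ 94.34, ∠ = arctan(50/80) ≈ 32.01°
|G| = 1000 · 5617.8 / 4732.1 ≈ 1187.2
Gain = 20 log₁₀(1187.2) ≈ 61.49 dB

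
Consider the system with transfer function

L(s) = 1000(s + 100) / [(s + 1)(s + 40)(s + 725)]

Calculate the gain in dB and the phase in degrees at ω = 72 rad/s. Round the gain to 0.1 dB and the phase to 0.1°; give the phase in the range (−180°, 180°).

At s = jω = j72:
zero (s+100): 100 + j72 → |·| = √(100²+72²) = √15184 ≈ 123.22, ∠ = arctan(72/100) ≈ 35.75°
pole (s+1): 1 + j72 → |·| = √(1²+72²) = √5185 ≈ 72.007, ∠ = arctan(72/1) ≈ 89.20°
pole (s+40): 40 + j72 → |·| = √(40²+72²) = √6784 ≈ 82.365, ∠ = arctan(72/40) ≈ 60.95°
pole (s+725): 725 + j72 → |·| = √(725²+72²) = √530809 ≈ 728.57, ∠ = arctan(72/725) ≈ 5.67°
|L| = 1000 · 123.22 / 4.321e+06 ≈ 0.028517
Gain = 20 log₁₀(0.028517) ≈ -30.90 dB
∠L = 35.75° − 155.82° = -120.07°

-30.9 dB, -120.1°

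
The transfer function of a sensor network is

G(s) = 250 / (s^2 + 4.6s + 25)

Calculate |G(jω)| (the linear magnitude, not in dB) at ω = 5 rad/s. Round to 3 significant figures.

10.9

At s = jω = j5:
quadratic: (j5)² + 4.6·j5 + 25 = 0 + j23 → |·| ≈ 23, ∠ ≈ 90.00°
|G| = 250 / 23 ≈ 10.87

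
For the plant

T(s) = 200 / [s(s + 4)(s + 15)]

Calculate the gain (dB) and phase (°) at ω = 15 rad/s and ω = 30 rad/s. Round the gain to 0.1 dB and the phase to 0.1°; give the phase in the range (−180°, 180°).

ω = 15: -27.9 dB, 149.9°; ω = 30: -43.7 dB, 124.2°

At s = jω = j15:
pole (s+4): 4 + j15 → |·| = √(4²+15²) = √241 ≈ 15.524, ∠ = arctan(15/4) ≈ 75.07°
pole (s+15): 15 + j15 → |·| = √(15²+15²) = √450 ≈ 21.213, ∠ = arctan(15/15) ≈ 45.00°
pole at origin: |s| = 15, ∠ = 90.00° (in denominator)
|T| = 200 / 4939.7 ≈ 0.040488
Gain = 20 log₁₀(0.040488) ≈ -27.85 dB
∠T = 0.00° − 210.07° = -210.07° ≡ 149.93° (principal value)

At s = jω = j30:
pole (s+4): 4 + j30 → |·| = √(4²+30²) = √916 ≈ 30.265, ∠ = arctan(30/4) ≈ 82.41°
pole (s+15): 15 + j30 → |·| = √(15²+30²) = √1125 ≈ 33.541, ∠ = arctan(30/15) ≈ 63.43°
pole at origin: |s| = 30, ∠ = 90.00° (in denominator)
|T| = 200 / 30454 ≈ 0.0065673
Gain = 20 log₁₀(0.0065673) ≈ -43.65 dB
∠T = 0.00° − 235.84° = -235.84° ≡ 124.16° (principal value)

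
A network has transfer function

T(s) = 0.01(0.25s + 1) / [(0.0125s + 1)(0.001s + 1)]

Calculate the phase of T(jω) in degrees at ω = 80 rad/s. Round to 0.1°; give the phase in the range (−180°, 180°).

37.6°

At ω = 80 rad/s:
zero (1 + j80·0.25) = 1 + j20 → |·| ≈ 20.025, ∠ ≈ 87.14°
pole (1 + j80·0.0125) = 1 + j1 → |·| ≈ 1.4142, ∠ ≈ 45.00°
pole (1 + j80·0.001) = 1 + j0.08 → |·| ≈ 1.0032, ∠ ≈ 4.57°
∠T = (87.14°) − (45.00° + 4.57°) = 37.57°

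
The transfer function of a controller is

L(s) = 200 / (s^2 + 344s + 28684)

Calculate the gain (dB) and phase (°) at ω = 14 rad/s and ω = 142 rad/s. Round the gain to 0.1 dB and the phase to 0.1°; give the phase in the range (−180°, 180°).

Substitute s = j14:
Numerator: 200 = 200 + j0
Denominator: (j14)^2 + 344(j14) + 28684 = 28488 + j4816
|N| = √(200² + 0²) ≈ 200, ∠N ≈ 0.00°
|D| = √(28488² + 4816²) ≈ 28892, ∠D ≈ 9.60°
|L| = 200 / 28892 ≈ 0.0069223
Gain = 20 log₁₀(0.0069223) ≈ -43.19 dB
∠L = 0.00° − 9.60° = -9.60°

Substitute s = j142:
Numerator: 200 = 200 + j0
Denominator: (j142)^2 + 344(j142) + 28684 = 8520 + j48848
|N| = √(200² + 0²) ≈ 200, ∠N ≈ 0.00°
|D| = √(8520² + 48848²) ≈ 49585, ∠D ≈ 80.11°
|L| = 200 / 49585 ≈ 0.0040335
Gain = 20 log₁₀(0.0040335) ≈ -47.89 dB
∠L = 0.00° − 80.11° = -80.11°

ω = 14: -43.2 dB, -9.6°; ω = 142: -47.9 dB, -80.1°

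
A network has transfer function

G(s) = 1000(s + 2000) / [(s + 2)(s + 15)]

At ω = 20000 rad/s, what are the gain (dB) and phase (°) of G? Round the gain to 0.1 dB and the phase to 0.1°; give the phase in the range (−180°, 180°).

At s = jω = j20000:
zero (s+2000): 2000 + j20000 → |·| = √(2000²+20000²) = √404000000 ≈ 20100, ∠ = arctan(20000/2000) ≈ 84.29°
pole (s+2): 2 + j20000 → |·| = √(2²+20000²) = √400000004 ≈ 20000, ∠ = arctan(20000/2) ≈ 89.99°
pole (s+15): 15 + j20000 → |·| = √(15²+20000²) = √400000225 ≈ 20000, ∠ = arctan(20000/15) ≈ 89.96°
|G| = 1000 · 20100 / 4e+08 ≈ 0.05025
Gain = 20 log₁₀(0.05025) ≈ -25.98 dB
∠G = 84.29° − 179.95° = -95.66°

-26.0 dB, -95.7°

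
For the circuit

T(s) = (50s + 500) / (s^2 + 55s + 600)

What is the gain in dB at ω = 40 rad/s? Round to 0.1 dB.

Substitute s = j40:
Numerator: 50(j40) + 500 = 500 + j2000
Denominator: (j40)^2 + 55(j40) + 600 = -1000 + j2200
|N| = √(500² + 2000²) ≈ 2061.6, ∠N ≈ 75.96°
|D| = √(1000² + 2200²) ≈ 2416.6, ∠D ≈ 114.44°
|T| = 2061.6 / 2416.6 ≈ 0.8531
Gain = 20 log₁₀(0.8531) ≈ -1.38 dB

-1.4 dB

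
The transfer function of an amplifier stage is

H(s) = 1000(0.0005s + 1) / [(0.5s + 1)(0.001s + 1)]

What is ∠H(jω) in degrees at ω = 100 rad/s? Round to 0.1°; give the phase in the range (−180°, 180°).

At ω = 100 rad/s:
zero (1 + j100·0.0005) = 1 + j0.05 → |·| ≈ 1.0012, ∠ ≈ 2.86°
pole (1 + j100·0.5) = 1 + j50 → |·| ≈ 50.01, ∠ ≈ 88.85°
pole (1 + j100·0.001) = 1 + j0.1 → |·| ≈ 1.005, ∠ ≈ 5.71°
∠H = (2.86°) − (88.85° + 5.71°) = -91.70°

-91.7°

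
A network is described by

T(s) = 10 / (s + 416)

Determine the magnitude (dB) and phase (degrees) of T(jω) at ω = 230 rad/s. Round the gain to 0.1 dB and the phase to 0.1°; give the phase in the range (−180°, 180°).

Substitute s = j230:
Numerator: 10 = 10 + j0
Denominator: (j230) + 416 = 416 + j230
|N| = √(10² + 0²) ≈ 10, ∠N ≈ 0.00°
|D| = √(416² + 230²) ≈ 475.35, ∠D ≈ 28.94°
|T| = 10 / 475.35 ≈ 0.021037
Gain = 20 log₁₀(0.021037) ≈ -33.54 dB
∠T = 0.00° − 28.94° = -28.94°

-33.5 dB, -28.9°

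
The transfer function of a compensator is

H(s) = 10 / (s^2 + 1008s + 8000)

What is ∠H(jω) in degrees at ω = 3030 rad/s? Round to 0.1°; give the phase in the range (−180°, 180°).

Substitute s = j3030:
Numerator: 10 = 10 + j0
Denominator: (j3030)^2 + 1008(j3030) + 8000 = -9172900 + j3054240
|N| = √(10² + 0²) ≈ 10, ∠N ≈ 0.00°
|D| = √(9172900² + 3054240²) ≈ 9.668e+06, ∠D ≈ 161.58°
∠H = 0.00° − 161.58° = -161.58°

-161.6°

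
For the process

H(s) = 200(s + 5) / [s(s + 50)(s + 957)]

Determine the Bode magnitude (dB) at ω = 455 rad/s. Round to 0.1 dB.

-67.7 dB

At s = jω = j455:
zero (s+5): 5 + j455 → |·| = √(5²+455²) = √207050 ≈ 455.03, ∠ = arctan(455/5) ≈ 89.37°
pole (s+50): 50 + j455 → |·| = √(50²+455²) = √209525 ≈ 457.74, ∠ = arctan(455/50) ≈ 83.73°
pole (s+957): 957 + j455 → |·| = √(957²+455²) = √1122874 ≈ 1059.7, ∠ = arctan(455/957) ≈ 25.43°
pole at origin: |s| = 455, ∠ = 90.00° (in denominator)
|H| = 200 · 455.03 / 2.2071e+08 ≈ 0.00041233
Gain = 20 log₁₀(0.00041233) ≈ -67.70 dB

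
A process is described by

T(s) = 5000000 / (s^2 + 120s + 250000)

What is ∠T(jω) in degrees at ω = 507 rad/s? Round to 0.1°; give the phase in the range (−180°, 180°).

At s = jω = j507:
quadratic: (j507)² + 120·j507 + 250000 = -7049 + j60840 → |·| ≈ 61247, ∠ ≈ 96.61°
∠T = 0.00° − 96.61° = -96.61°

-96.6°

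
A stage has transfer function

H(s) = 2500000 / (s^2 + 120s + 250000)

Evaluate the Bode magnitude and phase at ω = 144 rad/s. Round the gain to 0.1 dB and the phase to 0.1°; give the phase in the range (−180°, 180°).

20.7 dB, -4.3°

At s = jω = j144:
quadratic: (j144)² + 120·j144 + 250000 = 229264 + j17280 → |·| ≈ 2.2991e+05, ∠ ≈ 4.31°
|H| = 2500000 / 2.2991e+05 ≈ 10.874
Gain = 20 log₁₀(10.874) ≈ 20.73 dB
∠H = 0.00° − 4.31° = -4.31°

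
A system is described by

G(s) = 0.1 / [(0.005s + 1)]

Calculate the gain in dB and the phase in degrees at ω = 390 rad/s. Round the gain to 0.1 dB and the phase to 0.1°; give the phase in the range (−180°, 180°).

-26.8 dB, -62.9°

At ω = 390 rad/s:
pole (1 + j390·0.005) = 1 + j1.95 → |·| ≈ 2.1915, ∠ ≈ 62.85°
|G| = 0.1 · 1 / (2.1915) ≈ 0.045631
Gain = 20 log₁₀(0.045631) ≈ -26.81 dB
∠G = (0°) − (62.85°) = -62.85°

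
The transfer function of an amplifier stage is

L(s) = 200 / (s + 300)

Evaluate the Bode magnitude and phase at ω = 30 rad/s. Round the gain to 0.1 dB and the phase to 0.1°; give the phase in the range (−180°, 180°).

-3.6 dB, -5.7°

Substitute s = j30:
Numerator: 200 = 200 + j0
Denominator: (j30) + 300 = 300 + j30
|N| = √(200² + 0²) ≈ 200, ∠N ≈ 0.00°
|D| = √(300² + 30²) ≈ 301.5, ∠D ≈ 5.71°
|L| = 200 / 301.5 ≈ 0.66335
Gain = 20 log₁₀(0.66335) ≈ -3.57 dB
∠L = 0.00° − 5.71° = -5.71°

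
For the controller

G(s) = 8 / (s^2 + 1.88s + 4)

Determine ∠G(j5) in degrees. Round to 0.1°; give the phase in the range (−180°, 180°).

-155.9°

At s = jω = j5:
quadratic: (j5)² + 1.88·j5 + 4 = -21 + j9.4 → |·| ≈ 23.008, ∠ ≈ 155.89°
∠G = 0.00° − 155.89° = -155.89°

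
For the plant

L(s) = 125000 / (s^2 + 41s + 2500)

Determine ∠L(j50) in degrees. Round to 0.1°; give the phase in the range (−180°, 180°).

At s = jω = j50:
quadratic: (j50)² + 41·j50 + 2500 = 0 + j2050 → |·| ≈ 2050, ∠ ≈ 90.00°
∠L = 0.00° − 90.00° = -90.00°

-90.0°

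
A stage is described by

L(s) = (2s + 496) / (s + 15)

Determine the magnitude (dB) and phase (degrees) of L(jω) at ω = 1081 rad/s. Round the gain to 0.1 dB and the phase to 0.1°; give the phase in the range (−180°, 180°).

6.2 dB, -12.1°

Substitute s = j1081:
Numerator: 2(j1081) + 496 = 496 + j2162
Denominator: (j1081) + 15 = 15 + j1081
|N| = √(496² + 2162²) ≈ 2218.2, ∠N ≈ 77.08°
|D| = √(15² + 1081²) ≈ 1081.1, ∠D ≈ 89.21°
|L| = 2218.2 / 1081.1 ≈ 2.0518
Gain = 20 log₁₀(2.0518) ≈ 6.24 dB
∠L = 77.08° − 89.21° = -12.13°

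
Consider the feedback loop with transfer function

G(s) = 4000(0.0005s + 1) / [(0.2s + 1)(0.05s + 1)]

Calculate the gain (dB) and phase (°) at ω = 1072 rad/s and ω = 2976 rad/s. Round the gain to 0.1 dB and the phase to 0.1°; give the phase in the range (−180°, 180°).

ω = 1072: -8.1 dB, -150.5°; ω = 2976: -21.8 dB, -123.4°

At ω = 1072 rad/s:
zero (1 + j1072·0.0005) = 1 + j0.536 → |·| ≈ 1.1346, ∠ ≈ 28.19°
pole (1 + j1072·0.2) = 1 + j214.4 → |·| ≈ 214.4, ∠ ≈ 89.73°
pole (1 + j1072·0.05) = 1 + j53.6 → |·| ≈ 53.609, ∠ ≈ 88.93°
|G| = 4000 · 1.1346 / (214.4 · 53.609) ≈ 0.39486
Gain = 20 log₁₀(0.39486) ≈ -8.07 dB
∠G = (28.19°) − (89.73° + 88.93°) = -150.47°

At ω = 2976 rad/s:
zero (1 + j2976·0.0005) = 1 + j1.488 → |·| ≈ 1.7928, ∠ ≈ 56.10°
pole (1 + j2976·0.2) = 1 + j595.2 → |·| ≈ 595.2, ∠ ≈ 89.90°
pole (1 + j2976·0.05) = 1 + j148.8 → |·| ≈ 148.8, ∠ ≈ 89.61°
|G| = 4000 · 1.7928 / (595.2 · 148.8) ≈ 0.08097
Gain = 20 log₁₀(0.08097) ≈ -21.83 dB
∠G = (56.10°) − (89.90° + 89.61°) = -123.41°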